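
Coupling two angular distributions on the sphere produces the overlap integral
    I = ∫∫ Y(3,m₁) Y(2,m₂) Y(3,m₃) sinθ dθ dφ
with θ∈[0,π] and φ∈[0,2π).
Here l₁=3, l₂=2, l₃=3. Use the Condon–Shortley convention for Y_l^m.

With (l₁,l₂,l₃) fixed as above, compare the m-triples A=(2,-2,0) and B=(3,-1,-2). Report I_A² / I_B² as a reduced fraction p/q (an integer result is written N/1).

Shared (l₁,l₂,l₃)=(3,2,3): N and (l;000)² cancel in I_A²/I_B².
A: Δ = 2!·4!·2!/9! = 1/3780; Racah Σ t=0..0: t=0:+1/24 = 1/24; ⇒ 3j(3 2 3; 2 -2 0)² = 1/21, sgn -1
B: Δ = 2!·4!·2!/9! = 1/3780; Racah Σ t=0..0: t=0:+1/48 = 1/48; ⇒ 3j(3 2 3; 3 -1 -2)² = 5/84, sgn -1
I_A²/I_B² = (1/21)/(5/84) = 4/5

4/5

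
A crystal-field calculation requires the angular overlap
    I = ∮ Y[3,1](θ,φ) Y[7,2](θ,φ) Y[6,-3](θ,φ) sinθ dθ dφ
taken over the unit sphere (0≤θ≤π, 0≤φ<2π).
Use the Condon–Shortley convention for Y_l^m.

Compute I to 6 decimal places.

-0.122872

Rules hold: Σm=0, L=16 even, 4≤6≤10.
N = 7·15·13 = 1365
Δ = 4!·2!·10!/17! = 1/2042040
Racah Σ t=1..3: t=1:−1/207360 t=2:+1/57600 t=3:−1/207360 = 1/129600
⇒ 3j(3 7 6; 0 0 0)² = 168/12155, sgn +1
Racah Σ t=0..2: t=0:+1/17418240 t=1:−1/483840 t=2:+1/241920 = 37/17418240
⇒ 3j(3 7 6; 1 2 -3)² = 1369/136136, sgn -1
4πI² = N·(3j₀)²·(3jₘ)² = 86247/454597
I = -1·√(0.189722/4π) = -0.12287224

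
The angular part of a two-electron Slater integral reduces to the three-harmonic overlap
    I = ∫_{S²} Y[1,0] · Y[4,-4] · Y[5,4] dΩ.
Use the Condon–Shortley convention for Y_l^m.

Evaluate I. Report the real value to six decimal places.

m-sum 0 ✓  L=10 even ✓  3≤5≤5 ✓
Π(2lᵢ+1) = 3×9×11 = 297
triangle coeff Δ(1,4,5) = 1/495
Σ_t [0,0]: t=0:+1/576 = 1/576
(3j)²=5/99 [(1 4 5; 0 0 0)], sign=-1
Σ_t [0,0]: t=0:+1/40320 = 1/40320
(3j)²=1/55 [(1 4 5; 0 -4 4)], sign=-1
⇒ 4πI² = 3/11
I = (+1)√(3/11/(4π)) = 0.14731920

0.147319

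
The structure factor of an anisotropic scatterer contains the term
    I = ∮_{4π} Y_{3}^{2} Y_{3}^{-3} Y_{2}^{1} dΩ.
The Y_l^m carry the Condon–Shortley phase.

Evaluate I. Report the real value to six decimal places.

Rules hold: Σm=0, L=8 even, 0≤2≤6.
N = 7·7·5 = 245
Δ = 4!·2!·2!/9! = 1/3780
Racah Σ t=1..3: t=1:−1/24 t=2:+1/4 t=3:−1/24 = 1/6
⇒ 3j(3 3 2; 0 0 0)² = 4/105, sgn +1
Racah Σ t=0..0: t=0:+1/48 = 1/48
⇒ 3j(3 3 2; 2 -3 1)² = 5/84, sgn -1
4πI² = N·(3j₀)²·(3jₘ)² = 5/9
I = -1·√(0.555556/4π) = -0.21026104

-0.210261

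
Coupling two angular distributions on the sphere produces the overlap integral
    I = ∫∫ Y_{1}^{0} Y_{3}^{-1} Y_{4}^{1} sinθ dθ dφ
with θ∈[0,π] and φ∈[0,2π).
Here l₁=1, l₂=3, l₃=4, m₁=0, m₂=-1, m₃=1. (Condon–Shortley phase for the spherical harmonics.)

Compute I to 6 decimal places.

-0.238414

Checks pass: Σm=0; 8 even; l₃=4∈[2,4].
(2·1+1)(2·3+1)(2·4+1) = 189
Δ: 0! 2! 6! / 9! → 1/252
sum: t=0:+1/36 = 1/36
3j²(1 3 4; 0 0 0) = Δ·Π!·Σ² = 4/63  (sign +1)
sum: t=0:+1/48 = 1/48
3j²(1 3 4; 0 -1 1) = Δ·Π!·Σ² = 5/84  (sign -1)
combine: 4πI² = 189·4/63·5/84 = 5/7
take √, sign -1: I = -0.23841361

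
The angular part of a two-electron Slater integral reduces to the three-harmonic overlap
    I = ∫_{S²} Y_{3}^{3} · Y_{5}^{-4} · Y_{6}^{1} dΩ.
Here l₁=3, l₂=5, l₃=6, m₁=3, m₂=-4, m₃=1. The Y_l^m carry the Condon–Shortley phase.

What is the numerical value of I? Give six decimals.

m-sum 0 ✓  L=14 even ✓  2≤6≤8 ✓
Π(2lᵢ+1) = 7×11×13 = 1001
triangle coeff Δ(3,5,6) = 1/675675
Σ_t [0,2]: t=0:+1/8640 t=1:−1/2304 t=2:+1/8640 = -7/34560
(3j)²=7/429 [(3 5 6; 0 0 0)], sign=-1
Σ_t [0,0]: t=0:+1/241920 = 1/241920
(3j)²=4/1001 [(3 5 6; 3 -4 1)], sign=-1
⇒ 4πI² = 28/429
I = (+1)√(28/429/(4π)) = 0.07206849

0.072068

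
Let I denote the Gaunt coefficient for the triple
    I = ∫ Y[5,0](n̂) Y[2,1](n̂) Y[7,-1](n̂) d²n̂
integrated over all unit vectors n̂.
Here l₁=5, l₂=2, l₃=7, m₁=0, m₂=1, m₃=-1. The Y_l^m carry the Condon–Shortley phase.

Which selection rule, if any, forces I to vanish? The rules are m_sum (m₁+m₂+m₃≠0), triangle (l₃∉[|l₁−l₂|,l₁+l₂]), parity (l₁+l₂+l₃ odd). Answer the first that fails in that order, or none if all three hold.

Σmᵢ = 0  ✓
l₃∈[|l₁−l₂|,l₁+l₂]=[3,7], have l₃=7  ✓
Σlᵢ = 14 ⇒ even  ✓

none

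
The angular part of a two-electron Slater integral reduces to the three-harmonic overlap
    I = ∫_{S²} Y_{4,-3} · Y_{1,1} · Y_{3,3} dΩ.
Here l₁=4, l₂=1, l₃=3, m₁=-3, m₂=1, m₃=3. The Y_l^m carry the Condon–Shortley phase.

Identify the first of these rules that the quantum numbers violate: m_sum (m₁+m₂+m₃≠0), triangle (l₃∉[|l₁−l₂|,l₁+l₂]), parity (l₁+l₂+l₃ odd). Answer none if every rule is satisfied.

m_sum

m₁+m₂+m₃ = -3 + 1 + 3 = 1  ✗
triangle: |4−1|=3 ≤ l₃=3 ≤ 4+1=5
parity: l₁+l₂+l₃ = 8 is even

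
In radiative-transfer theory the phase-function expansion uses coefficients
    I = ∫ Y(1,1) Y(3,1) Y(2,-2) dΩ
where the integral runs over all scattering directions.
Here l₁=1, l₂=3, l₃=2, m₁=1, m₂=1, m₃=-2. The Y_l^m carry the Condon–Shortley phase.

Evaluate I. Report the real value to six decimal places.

-0.082589

Checks pass: Σm=0; 6 even; l₃=2∈[2,4].
(2·1+1)(2·3+1)(2·2+1) = 105
Δ: 2! 0! 4! / 7! → 1/105
sum: t=1:−1/4 = -1/4
3j²(1 3 2; 0 0 0) = Δ·Π!·Σ² = 3/35  (sign -1)
sum: t=0:+1/48 = 1/48
3j²(1 3 2; 1 1 -2) = Δ·Π!·Σ² = 1/105  (sign +1)
combine: 4πI² = 105·3/35·1/105 = 3/35
take √, sign -1: I = -0.08258890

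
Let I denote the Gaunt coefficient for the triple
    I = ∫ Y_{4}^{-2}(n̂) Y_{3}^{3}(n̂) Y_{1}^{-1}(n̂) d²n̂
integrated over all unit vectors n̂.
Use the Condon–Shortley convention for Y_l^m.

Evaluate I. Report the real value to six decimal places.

Checks pass: Σm=0; 8 even; l₃=1∈[1,7].
(2·4+1)(2·3+1)(2·1+1) = 189
Δ: 6! 2! 0! / 9! → 1/252
sum: t=3:−1/36 = -1/36
3j²(4 3 1; 0 0 0) = Δ·Π!·Σ² = 4/63  (sign +1)
sum: t=6:+1/1440 = 1/1440
3j²(4 3 1; -2 3 -1) = Δ·Π!·Σ² = 1/252  (sign +1)
combine: 4πI² = 189·4/63·1/252 = 1/21
take √, sign +1: I = 0.06155813

0.061558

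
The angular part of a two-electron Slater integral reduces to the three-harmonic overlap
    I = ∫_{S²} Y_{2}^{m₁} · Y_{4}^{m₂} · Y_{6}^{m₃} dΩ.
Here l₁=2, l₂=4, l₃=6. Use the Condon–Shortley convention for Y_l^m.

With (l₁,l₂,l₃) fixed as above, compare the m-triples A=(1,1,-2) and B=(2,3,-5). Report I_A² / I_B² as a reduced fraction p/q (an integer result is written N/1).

112/165

Shared (l₁,l₂,l₃)=(2,4,6): N and (l;000)² cancel in I_A²/I_B².
A: Δ = 0!·4!·8!/13! = 1/6435; Racah Σ t=0..0: t=0:+1/4320 = 1/4320; ⇒ 3j(2 4 6; 1 1 -2)² = 224/6435, sgn +1
B: Δ = 0!·4!·8!/13! = 1/6435; Racah Σ t=0..0: t=0:+1/120960 = 1/120960; ⇒ 3j(2 4 6; 2 3 -5)² = 2/39, sgn -1
I_A²/I_B² = (224/6435)/(2/39) = 112/165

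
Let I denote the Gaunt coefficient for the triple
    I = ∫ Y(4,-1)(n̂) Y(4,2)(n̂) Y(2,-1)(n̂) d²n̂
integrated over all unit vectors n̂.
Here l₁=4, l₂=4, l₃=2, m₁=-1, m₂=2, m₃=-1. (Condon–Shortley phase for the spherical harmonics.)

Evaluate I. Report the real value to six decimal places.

Rules hold: Σm=0, L=10 even, 0≤2≤8.
N = 9·9·5 = 405
Δ = 6!·2!·2!/11! = 1/13860
Racah Σ t=2..4: t=2:+1/192 t=3:−1/36 t=4:+1/192 = -5/288
⇒ 3j(4 4 2; 0 0 0)² = 20/693, sgn -1
Racah Σ t=4..5: t=4:+1/96 t=5:−1/240 = 1/160
⇒ 3j(4 4 2; -1 2 -1)² = 27/1540, sgn -1
4πI² = N·(3j₀)²·(3jₘ)² = 1215/5929
I = +1·√(0.204925/4π) = 0.12770047

0.127700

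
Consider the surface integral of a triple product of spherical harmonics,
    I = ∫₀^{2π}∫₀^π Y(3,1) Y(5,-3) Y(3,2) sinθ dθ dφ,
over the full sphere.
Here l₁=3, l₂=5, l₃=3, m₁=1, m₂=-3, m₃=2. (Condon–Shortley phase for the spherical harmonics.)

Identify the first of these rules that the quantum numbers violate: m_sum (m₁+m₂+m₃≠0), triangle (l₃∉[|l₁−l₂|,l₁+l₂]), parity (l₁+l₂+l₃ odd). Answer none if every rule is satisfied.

m₁+m₂+m₃ = 1 − 3 + 2 = 0  ✓
triangle: |3−5|=2 ≤ l₃=3 ≤ 3+5=8  ✓
parity: l₁+l₂+l₃ = 11 is odd  ✗

parity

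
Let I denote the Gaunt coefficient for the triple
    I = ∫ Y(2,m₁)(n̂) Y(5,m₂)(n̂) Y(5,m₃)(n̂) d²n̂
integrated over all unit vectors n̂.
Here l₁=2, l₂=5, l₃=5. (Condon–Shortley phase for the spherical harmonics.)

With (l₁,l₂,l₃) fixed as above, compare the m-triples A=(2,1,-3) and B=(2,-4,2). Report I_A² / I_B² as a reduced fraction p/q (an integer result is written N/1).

l's match ⇒ only the (l;m) 3-j factors differ between A and B.
A: triangle coeff Δ(2,5,5) = 1/38610; Σ_t [0,0]: t=0:+1/5760 = 1/5760; (3j)²=56/2145 [(2 5 5; 2 1 -3)], sign=+1
B: triangle coeff Δ(2,5,5) = 1/38610; Σ_t [0,0]: t=0:+1/20160 = 1/20160; (3j)²=12/715 [(2 5 5; 2 -4 2)], sign=-1
I_A²/I_B² = (56/2145)/(12/715) = 14/9

14/9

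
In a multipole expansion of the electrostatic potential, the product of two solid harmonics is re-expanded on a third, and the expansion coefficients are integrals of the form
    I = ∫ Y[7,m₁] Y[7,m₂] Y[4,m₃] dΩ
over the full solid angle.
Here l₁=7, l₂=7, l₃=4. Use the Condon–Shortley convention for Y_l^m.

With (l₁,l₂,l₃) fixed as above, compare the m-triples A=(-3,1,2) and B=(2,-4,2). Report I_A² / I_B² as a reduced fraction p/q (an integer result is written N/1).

338/33

Shared (l₁,l₂,l₃)=(7,7,4): N and (l;000)² cancel in I_A²/I_B².
A: Δ = 10!·4!·4!/19! = 1/58198140; Racah Σ t=6..8: t=6:+1/1658880 t=7:−1/1088640 t=8:+1/7741440 = -13/69672960; ⇒ 3j(7 7 4; -3 1 2)² = 325/149226, sgn -1
B: Δ = 10!·4!·4!/19! = 1/58198140; Racah Σ t=1..3: t=1:−1/34836480 t=2:+1/2903040 t=3:−1/2903040 = -1/34836480; ⇒ 3j(7 7 4; 2 -4 2)² = 25/117572, sgn -1
I_A²/I_B² = (325/149226)/(25/117572) = 338/33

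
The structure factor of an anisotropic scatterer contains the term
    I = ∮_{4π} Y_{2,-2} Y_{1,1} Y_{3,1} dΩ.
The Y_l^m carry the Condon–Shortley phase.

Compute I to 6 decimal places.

-0.082589

Rules hold: Σm=0, L=6 even, 1≤3≤3.
N = 5·3·7 = 105
Δ = 0!·4!·2!/7! = 1/105
Racah Σ t=0..0: t=0:+1/4 = 1/4
⇒ 3j(2 1 3; 0 0 0)² = 3/35, sgn -1
Racah Σ t=0..0: t=0:+1/48 = 1/48
⇒ 3j(2 1 3; -2 1 1)² = 1/105, sgn +1
4πI² = N·(3j₀)²·(3jₘ)² = 3/35
I = -1·√(0.0857143/4π) = -0.08258890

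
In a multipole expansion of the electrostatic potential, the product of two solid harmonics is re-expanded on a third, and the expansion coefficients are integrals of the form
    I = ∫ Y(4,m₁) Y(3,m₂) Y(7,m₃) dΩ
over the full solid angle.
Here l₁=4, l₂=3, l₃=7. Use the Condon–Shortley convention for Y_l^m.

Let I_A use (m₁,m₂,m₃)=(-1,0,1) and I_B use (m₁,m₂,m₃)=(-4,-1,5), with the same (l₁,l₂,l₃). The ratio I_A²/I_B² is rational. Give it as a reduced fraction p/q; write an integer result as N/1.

224/99

Same 4,3,7: normalisation and zero-m 3j drop out of the ratio.
A: Δ: 0! 8! 6! / 15! → 1/45045; sum: t=0:+1/25920 = 1/25920; 3j²(4 3 7; -1 0 1) = Δ·Π!·Σ² = 32/1287  (sign +1)
B: Δ: 0! 8! 6! / 15! → 1/45045; sum: t=0:+1/1935360 = 1/1935360; 3j²(4 3 7; -4 -1 5) = Δ·Π!·Σ² = 1/91  (sign +1)
I_A²/I_B² = (32/1287)/(1/91) = 224/99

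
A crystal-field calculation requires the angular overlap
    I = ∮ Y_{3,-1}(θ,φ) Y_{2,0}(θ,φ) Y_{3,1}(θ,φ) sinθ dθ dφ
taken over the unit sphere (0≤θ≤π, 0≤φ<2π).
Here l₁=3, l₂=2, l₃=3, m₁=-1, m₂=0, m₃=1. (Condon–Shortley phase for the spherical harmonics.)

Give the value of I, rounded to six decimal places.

m-sum 0 ✓  L=8 even ✓  1≤3≤5 ✓
Π(2lᵢ+1) = 7×5×7 = 245
triangle coeff Δ(3,2,3) = 1/3780
Σ_t [0,2]: t=0:+1/24 t=1:−1/4 t=2:+1/24 = -1/6
(3j)²=4/105 [(3 2 3; 0 0 0)], sign=+1
Σ_t [0,2]: t=0:+1/96 t=1:−1/6 t=2:+1/16 = -3/32
(3j)²=3/140 [(3 2 3; -1 0 1)], sign=-1
⇒ 4πI² = 1/5
I = (-1)√(1/5/(4π)) = -0.12615663

-0.126157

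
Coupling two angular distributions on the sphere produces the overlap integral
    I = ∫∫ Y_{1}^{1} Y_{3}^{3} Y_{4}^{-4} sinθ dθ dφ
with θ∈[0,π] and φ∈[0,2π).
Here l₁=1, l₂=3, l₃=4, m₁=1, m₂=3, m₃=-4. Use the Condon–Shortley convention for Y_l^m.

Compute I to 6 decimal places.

Checks pass: Σm=0; 8 even; l₃=4∈[2,4].
(2·1+1)(2·3+1)(2·4+1) = 189
Δ: 0! 2! 6! / 9! → 1/252
sum: t=0:+1/36 = 1/36
3j²(1 3 4; 0 0 0) = Δ·Π!·Σ² = 4/63  (sign +1)
sum: t=0:+1/1440 = 1/1440
3j²(1 3 4; 1 3 -4) = Δ·Π!·Σ² = 1/9  (sign +1)
combine: 4πI² = 189·4/63·1/9 = 4/3
take √, sign +1: I = 0.32573501

0.325735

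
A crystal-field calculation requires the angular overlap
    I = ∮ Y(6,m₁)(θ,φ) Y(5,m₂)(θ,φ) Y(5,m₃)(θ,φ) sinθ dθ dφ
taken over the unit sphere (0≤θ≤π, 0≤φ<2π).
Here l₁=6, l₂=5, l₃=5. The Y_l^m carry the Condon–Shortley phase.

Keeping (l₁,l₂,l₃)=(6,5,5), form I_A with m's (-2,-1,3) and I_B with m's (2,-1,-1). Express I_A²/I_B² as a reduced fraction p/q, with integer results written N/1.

Shared (l₁,l₂,l₃)=(6,5,5): N and (l;000)² cancel in I_A²/I_B².
A: Δ = 6!·6!·4!/17! = 1/28588560; Racah Σ t=2..4: t=2:+1/138240 t=3:−1/25920 t=4:+1/55296 = -11/829440; ⇒ 3j(6 5 5; -2 -1 3)² = 11/1326, sgn -1
B: Δ = 6!·6!·4!/17! = 1/28588560; Racah Σ t=0..4: t=0:+1/829440 t=1:−1/25920 t=2:+1/9216 t=3:−1/25920 t=4:+1/829440 = 7/207360; ⇒ 3j(6 5 5; 2 -1 -1)² = 28/2431, sgn +1
I_A²/I_B² = (11/1326)/(28/2431) = 121/168

121/168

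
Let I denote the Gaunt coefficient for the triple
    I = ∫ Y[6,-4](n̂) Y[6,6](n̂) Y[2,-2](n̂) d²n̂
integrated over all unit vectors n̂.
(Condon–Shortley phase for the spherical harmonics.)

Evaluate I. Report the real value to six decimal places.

m-sum 0 ✓  L=14 even ✓  0≤2≤12 ✓
Π(2lᵢ+1) = 13×13×5 = 845
triangle coeff Δ(6,6,2) = 1/90090
Σ_t [4,6]: t=4:+1/69120 t=5:−1/14400 t=6:+1/69120 = -7/172800
(3j)²=14/715 [(6 6 2; 0 0 0)], sign=-1
Σ_t [10,10]: t=10:+1/14515200 = 1/14515200
(3j)²=2/455 [(6 6 2; -4 6 -2)], sign=+1
⇒ 4πI² = 4/55
I = (-1)√(4/55/(4π)) = -0.07607531

-0.076075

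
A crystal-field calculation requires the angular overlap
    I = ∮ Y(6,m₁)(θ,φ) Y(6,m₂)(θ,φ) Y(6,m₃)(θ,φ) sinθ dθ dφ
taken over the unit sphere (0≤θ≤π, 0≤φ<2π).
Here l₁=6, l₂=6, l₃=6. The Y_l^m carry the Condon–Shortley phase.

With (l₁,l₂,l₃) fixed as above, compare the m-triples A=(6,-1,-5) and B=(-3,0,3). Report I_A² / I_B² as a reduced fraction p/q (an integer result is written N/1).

l's match ⇒ only the (l;m) 3-j factors differ between A and B.
A: triangle coeff Δ(6,6,6) = 1/325909584; Σ_t [0,0]: t=0:+1/62208000 = 1/62208000; (3j)²=77/8398 [(6 6 6; 6 -1 -5)], sign=-1
B: triangle coeff Δ(6,6,6) = 1/325909584; Σ_t [3,6]: t=3:−1/933120 t=4:+1/276480 t=5:−1/691200 t=6:+1/18662400 = 43/37324800; (3j)²=1849/184756 [(6 6 6; -3 0 3)], sign=-1
I_A²/I_B² = (77/8398)/(1849/184756) = 1694/1849

1694/1849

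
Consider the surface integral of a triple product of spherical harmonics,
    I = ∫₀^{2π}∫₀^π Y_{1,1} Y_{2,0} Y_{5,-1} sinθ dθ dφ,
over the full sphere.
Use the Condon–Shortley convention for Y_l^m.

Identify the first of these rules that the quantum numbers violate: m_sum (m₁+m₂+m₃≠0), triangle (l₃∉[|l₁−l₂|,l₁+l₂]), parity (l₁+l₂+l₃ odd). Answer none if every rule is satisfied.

azimuthal sum: 1 + 0 − 1 = 0  ✓
1 ≤ 5 ≤ 3 (triangle on l)  ✗
L = 1 + 2 + 5 = 8 (even)

triangle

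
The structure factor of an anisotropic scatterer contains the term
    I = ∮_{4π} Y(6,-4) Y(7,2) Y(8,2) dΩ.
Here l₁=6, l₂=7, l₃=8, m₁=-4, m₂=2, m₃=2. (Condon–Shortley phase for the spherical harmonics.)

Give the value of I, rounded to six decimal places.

0.000000

L=21 odd ⇒ parity kills the (l;000) factor ⇒ I = 0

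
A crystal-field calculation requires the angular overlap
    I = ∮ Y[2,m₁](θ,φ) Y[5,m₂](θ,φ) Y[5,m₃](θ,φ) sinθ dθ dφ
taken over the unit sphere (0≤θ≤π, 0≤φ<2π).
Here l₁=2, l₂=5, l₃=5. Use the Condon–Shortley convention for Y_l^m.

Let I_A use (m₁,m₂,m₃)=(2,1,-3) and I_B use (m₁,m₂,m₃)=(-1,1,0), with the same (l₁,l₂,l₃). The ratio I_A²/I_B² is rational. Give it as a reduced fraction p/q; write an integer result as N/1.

l's match ⇒ only the (l;m) 3-j factors differ between A and B.
A: triangle coeff Δ(2,5,5) = 1/38610; Σ_t [0,0]: t=0:+1/5760 = 1/5760; (3j)²=56/2145 [(2 5 5; 2 1 -3)], sign=+1
B: triangle coeff Δ(2,5,5) = 1/38610; Σ_t [1,2]: t=1:−1/1440 t=2:+1/1152 = 1/5760; (3j)²=1/858 [(2 5 5; -1 1 0)], sign=-1
I_A²/I_B² = (56/2145)/(1/858) = 112/5

112/5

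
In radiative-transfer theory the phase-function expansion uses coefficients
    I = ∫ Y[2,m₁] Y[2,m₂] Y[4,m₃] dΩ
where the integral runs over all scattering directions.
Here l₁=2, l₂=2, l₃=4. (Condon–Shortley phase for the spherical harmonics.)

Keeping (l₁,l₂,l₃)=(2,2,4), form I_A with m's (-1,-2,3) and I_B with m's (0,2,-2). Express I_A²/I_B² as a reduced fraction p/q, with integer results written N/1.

7/3

l's match ⇒ only the (l;m) 3-j factors differ between A and B.
A: triangle coeff Δ(2,2,4) = 1/630; Σ_t [0,0]: t=0:+1/144 = 1/144; (3j)²=1/18 [(2 2 4; -1 -2 3)], sign=-1
B: triangle coeff Δ(2,2,4) = 1/630; Σ_t [0,0]: t=0:+1/96 = 1/96; (3j)²=1/42 [(2 2 4; 0 2 -2)], sign=+1
I_A²/I_B² = (1/18)/(1/42) = 7/3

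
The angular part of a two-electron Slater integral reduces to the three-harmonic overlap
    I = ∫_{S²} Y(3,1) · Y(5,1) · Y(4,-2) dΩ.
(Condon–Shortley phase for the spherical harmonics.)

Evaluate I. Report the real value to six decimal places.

0.106335

Checks pass: Σm=0; 12 even; l₃=4∈[2,8].
(2·3+1)(2·5+1)(2·4+1) = 693
Δ: 4! 2! 6! / 13! → 1/180180
sum: t=1:−1/576 t=2:+1/144 t=3:−1/576 = 1/288
3j²(3 5 4; 0 0 0) = Δ·Π!·Σ² = 20/1001  (sign +1)
sum: t=0:+1/34560 t=1:−1/720 t=2:+1/384 = 43/34560
3j²(3 5 4; 1 1 -2) = Δ·Π!·Σ² = 1849/180180  (sign +1)
combine: 4πI² = 693·20/1001·1849/180180 = 1849/13013
take √, sign +1: I = 0.10633465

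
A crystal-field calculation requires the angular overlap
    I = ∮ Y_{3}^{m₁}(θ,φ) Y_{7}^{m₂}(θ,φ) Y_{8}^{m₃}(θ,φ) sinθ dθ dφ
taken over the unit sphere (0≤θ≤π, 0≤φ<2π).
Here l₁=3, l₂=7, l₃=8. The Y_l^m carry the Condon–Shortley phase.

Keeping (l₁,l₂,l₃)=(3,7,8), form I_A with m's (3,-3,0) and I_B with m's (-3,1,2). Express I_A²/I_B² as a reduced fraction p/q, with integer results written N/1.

15/28

l's match ⇒ only the (l;m) 3-j factors differ between A and B.
A: triangle coeff Δ(3,7,8) = 1/5290740; Σ_t [0,0]: t=0:+1/46448640 = 1/46448640; (3j)²=75/8398 [(3 7 8; 3 -3 0)], sign=+1
B: triangle coeff Δ(3,7,8) = 1/5290740; Σ_t [2,2]: t=2:+1/24883200 = 1/24883200; (3j)²=70/4199 [(3 7 8; -3 1 2)], sign=+1
I_A²/I_B² = (75/8398)/(70/4199) = 15/28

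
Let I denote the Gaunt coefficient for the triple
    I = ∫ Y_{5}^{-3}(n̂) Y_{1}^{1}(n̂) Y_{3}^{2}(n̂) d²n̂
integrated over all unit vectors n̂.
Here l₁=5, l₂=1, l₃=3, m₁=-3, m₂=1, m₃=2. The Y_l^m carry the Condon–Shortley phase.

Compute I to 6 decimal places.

l₃=3 ∉ [4,6] — triangle fails ⇒ I = 0

0.000000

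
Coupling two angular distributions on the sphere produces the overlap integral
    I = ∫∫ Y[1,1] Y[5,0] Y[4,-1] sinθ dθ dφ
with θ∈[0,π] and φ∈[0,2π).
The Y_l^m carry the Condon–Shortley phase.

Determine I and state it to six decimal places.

0.155288

m-sum 0 ✓  L=10 even ✓  4≤4≤6 ✓
Π(2lᵢ+1) = 3×11×9 = 297
triangle coeff Δ(1,5,4) = 1/495
Σ_t [1,1]: t=1:−1/576 = -1/576
(3j)²=5/99 [(1 5 4; 0 0 0)], sign=-1
Σ_t [0,0]: t=0:+1/1440 = 1/1440
(3j)²=2/99 [(1 5 4; 1 0 -1)], sign=-1
⇒ 4πI² = 10/33
I = (+1)√(10/33/(4π)) = 0.15528807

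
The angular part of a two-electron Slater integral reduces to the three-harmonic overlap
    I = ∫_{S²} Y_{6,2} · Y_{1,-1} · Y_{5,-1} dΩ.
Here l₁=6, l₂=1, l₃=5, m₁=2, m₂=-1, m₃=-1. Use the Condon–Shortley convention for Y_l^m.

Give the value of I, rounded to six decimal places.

0.216205

m-sum 0 ✓  L=12 even ✓  5≤5≤7 ✓
Π(2lᵢ+1) = 13×3×11 = 429
triangle coeff Δ(6,1,5) = 1/858
Σ_t [1,1]: t=1:−1/14400 = -1/14400
(3j)²=6/143 [(6 1 5; 0 0 0)], sign=+1
Σ_t [0,0]: t=0:+1/34560 = 1/34560
(3j)²=14/429 [(6 1 5; 2 -1 -1)], sign=+1
⇒ 4πI² = 84/143
I = (+1)√(84/143/(4π)) = 0.21620548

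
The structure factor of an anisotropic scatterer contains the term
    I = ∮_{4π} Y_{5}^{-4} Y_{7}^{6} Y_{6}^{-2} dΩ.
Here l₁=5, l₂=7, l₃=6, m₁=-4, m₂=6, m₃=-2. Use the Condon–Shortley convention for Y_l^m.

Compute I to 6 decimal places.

Rules hold: Σm=0, L=18 even, 2≤6≤12.
N = 11·15·13 = 2145
Δ = 6!·4!·8!/19! = 1/174594420
Racah Σ t=1..5: t=1:−1/4147200 t=2:+1/207360 t=3:−1/82944 t=4:+1/207360 t=5:−1/4147200 = -1/345600
⇒ 3j(5 7 6; 0 0 0)² = 420/46189, sgn -1
Racah Σ t=5..6: t=5:−1/116121600 t=6:+1/21772800 = 13/348364800
⇒ 3j(5 7 6; -4 6 -2)² = 169/9690, sgn +1
4πI² = N·(3j₀)²·(3jₘ)² = 35490/104329
I = -1·√(0.340174/4π) = -0.16453017

-0.164530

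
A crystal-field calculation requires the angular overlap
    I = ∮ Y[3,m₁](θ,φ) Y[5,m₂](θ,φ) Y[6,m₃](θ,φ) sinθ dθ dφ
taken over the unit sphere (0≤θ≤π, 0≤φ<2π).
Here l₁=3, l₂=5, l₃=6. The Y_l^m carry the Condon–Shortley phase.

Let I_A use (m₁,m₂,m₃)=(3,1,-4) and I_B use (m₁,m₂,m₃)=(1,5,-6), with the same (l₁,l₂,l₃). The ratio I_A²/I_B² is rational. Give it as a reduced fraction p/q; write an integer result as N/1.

28/33

Same 3,5,6: normalisation and zero-m 3j drop out of the ratio.
A: Δ: 2! 4! 8! / 15! → 1/675675; sum: t=0:+1/69120 = 1/69120; 3j²(3 5 6; 3 1 -4) = Δ·Π!·Σ² = 4/143  (sign +1)
B: Δ: 2! 4! 8! / 15! → 1/675675; sum: t=2:+1/1935360 = 1/1935360; 3j²(3 5 6; 1 5 -6) = Δ·Π!·Σ² = 3/91  (sign +1)
I_A²/I_B² = (4/143)/(3/91) = 28/33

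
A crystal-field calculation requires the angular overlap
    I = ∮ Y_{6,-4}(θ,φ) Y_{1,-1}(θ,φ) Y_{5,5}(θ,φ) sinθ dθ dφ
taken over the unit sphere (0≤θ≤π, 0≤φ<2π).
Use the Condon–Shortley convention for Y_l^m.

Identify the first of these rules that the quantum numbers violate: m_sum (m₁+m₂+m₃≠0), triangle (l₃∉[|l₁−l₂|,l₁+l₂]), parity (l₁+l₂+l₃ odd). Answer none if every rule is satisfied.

azimuthal sum: -4 − 1 + 5 = 0  ✓
5 ≤ 5 ≤ 7 (triangle on l)  ✓
L = 6 + 1 + 5 = 12 (even)  ✓

none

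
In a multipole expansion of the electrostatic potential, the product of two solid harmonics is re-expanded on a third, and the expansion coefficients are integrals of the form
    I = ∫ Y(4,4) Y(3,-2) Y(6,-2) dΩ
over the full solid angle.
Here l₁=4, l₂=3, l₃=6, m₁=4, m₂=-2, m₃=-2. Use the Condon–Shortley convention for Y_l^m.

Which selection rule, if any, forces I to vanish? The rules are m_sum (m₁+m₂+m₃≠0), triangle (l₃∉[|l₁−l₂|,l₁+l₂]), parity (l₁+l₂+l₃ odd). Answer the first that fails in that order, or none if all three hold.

azimuthal sum: 4 − 2 − 2 = 0  ✓
1 ≤ 6 ≤ 7 (triangle on l)  ✓
L = 4 + 3 + 6 = 13 (odd)  ✗

parity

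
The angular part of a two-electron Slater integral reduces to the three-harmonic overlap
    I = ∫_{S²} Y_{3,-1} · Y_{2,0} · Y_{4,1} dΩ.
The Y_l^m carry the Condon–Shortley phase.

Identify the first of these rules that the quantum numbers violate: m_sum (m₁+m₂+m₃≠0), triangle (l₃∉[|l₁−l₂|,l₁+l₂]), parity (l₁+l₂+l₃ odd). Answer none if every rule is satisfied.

parity

m₁+m₂+m₃ = -1 + 0 + 1 = 0  ✓
triangle: |3−2|=1 ≤ l₃=4 ≤ 3+2=5  ✓
parity: l₁+l₂+l₃ = 9 is odd  ✗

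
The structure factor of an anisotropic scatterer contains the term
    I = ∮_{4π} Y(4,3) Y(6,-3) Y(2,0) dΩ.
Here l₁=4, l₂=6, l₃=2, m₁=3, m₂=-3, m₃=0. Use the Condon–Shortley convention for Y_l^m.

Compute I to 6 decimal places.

-0.165283

Rules hold: Σm=0, L=12 even, 2≤2≤10.
N = 9·13·5 = 585
Δ = 8!·0!·4!/13! = 1/6435
Racah Σ t=4..4: t=4:+1/2304 = 1/2304
⇒ 3j(4 6 2; 0 0 0)² = 5/143, sgn +1
Racah Σ t=1..1: t=1:−1/20160 = -1/20160
⇒ 3j(4 6 2; 3 -3 0)² = 12/715, sgn -1
4πI² = N·(3j₀)²·(3jₘ)² = 540/1573
I = -1·√(0.343293/4π) = -0.16528277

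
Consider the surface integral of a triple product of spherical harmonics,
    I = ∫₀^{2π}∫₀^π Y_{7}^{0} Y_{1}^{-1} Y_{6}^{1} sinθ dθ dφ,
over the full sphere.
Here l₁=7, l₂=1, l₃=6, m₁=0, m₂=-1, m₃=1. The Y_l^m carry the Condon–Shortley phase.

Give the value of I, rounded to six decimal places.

Rules hold: Σm=0, L=14 even, 6≤6≤8.
N = 15·3·13 = 585
Δ = 2!·12!·0!/15! = 1/1365
Racah Σ t=1..1: t=1:−1/518400 = -1/518400
⇒ 3j(7 1 6; 0 0 0)² = 7/195, sgn -1
Racah Σ t=0..0: t=0:+1/1209600 = 1/1209600
⇒ 3j(7 1 6; 0 -1 1)² = 1/65, sgn -1
4πI² = N·(3j₀)²·(3jₘ)² = 21/65
I = +1·√(0.323077/4π) = 0.16034227

0.160342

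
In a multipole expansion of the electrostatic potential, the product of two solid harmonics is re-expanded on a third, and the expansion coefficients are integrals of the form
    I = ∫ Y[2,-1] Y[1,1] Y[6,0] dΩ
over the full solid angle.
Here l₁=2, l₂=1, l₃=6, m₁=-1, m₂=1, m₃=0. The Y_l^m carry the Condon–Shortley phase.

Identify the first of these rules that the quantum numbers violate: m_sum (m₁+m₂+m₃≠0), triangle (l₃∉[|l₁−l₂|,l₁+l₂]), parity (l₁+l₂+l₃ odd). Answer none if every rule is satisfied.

triangle

Σmᵢ = 0  ✓
l₃∈[|l₁−l₂|,l₁+l₂]=[1,3], have l₃=6  ✗
Σlᵢ = 9 ⇒ odd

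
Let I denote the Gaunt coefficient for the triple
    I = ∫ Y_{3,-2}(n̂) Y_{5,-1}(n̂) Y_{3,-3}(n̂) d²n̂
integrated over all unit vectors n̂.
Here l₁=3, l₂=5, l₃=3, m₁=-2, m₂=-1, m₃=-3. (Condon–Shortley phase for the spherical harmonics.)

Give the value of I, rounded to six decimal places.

m-sum = -2 − 1 − 3 = -6 ≠ 0 ⇒ I = 0

0.000000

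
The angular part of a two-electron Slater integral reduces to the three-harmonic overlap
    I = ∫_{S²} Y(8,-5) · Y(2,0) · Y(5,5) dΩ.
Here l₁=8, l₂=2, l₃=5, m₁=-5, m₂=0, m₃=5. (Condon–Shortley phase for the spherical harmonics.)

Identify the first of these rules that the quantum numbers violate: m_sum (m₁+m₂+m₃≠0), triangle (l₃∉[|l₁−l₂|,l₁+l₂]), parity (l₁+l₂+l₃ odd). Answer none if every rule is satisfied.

triangle

azimuthal sum: -5 + 0 + 5 = 0  ✓
6 ≤ 5 ≤ 10 (triangle on l)  ✗
L = 8 + 2 + 5 = 15 (odd)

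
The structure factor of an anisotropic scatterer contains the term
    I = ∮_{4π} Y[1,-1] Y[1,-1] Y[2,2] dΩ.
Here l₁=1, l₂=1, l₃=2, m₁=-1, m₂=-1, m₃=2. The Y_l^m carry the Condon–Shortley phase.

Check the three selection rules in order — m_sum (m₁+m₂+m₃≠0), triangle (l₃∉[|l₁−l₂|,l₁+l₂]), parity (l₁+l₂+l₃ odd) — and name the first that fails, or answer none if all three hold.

none

m₁+m₂+m₃ = -1 − 1 + 2 = 0  ✓
triangle: |1−1|=0 ≤ l₃=2 ≤ 1+1=2  ✓
parity: l₁+l₂+l₃ = 4 is even  ✓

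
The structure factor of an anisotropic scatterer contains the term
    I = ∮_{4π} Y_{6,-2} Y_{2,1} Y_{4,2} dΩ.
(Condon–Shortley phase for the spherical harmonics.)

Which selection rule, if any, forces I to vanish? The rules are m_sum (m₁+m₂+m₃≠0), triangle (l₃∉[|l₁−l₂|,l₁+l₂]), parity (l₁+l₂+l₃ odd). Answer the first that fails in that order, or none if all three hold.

m_sum

m₁+m₂+m₃ = -2 + 1 + 2 = 1  ✗
triangle: |6−2|=4 ≤ l₃=4 ≤ 6+2=8
parity: l₁+l₂+l₃ = 12 is even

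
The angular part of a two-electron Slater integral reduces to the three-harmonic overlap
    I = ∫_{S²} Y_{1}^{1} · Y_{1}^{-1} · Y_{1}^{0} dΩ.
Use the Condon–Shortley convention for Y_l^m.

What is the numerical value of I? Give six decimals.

Σlᵢ=3 odd — θ-integrand is odd under cosθ→−cosθ; I=0

0.000000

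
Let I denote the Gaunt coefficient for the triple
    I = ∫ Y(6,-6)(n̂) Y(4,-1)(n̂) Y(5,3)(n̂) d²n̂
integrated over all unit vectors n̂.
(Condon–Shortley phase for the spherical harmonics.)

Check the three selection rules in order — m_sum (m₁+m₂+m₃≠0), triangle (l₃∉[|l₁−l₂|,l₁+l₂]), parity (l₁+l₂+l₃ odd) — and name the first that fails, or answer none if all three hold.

m_sum

m₁+m₂+m₃ = -6 − 1 + 3 = -4  ✗
triangle: |6−4|=2 ≤ l₃=5 ≤ 6+4=10
parity: l₁+l₂+l₃ = 15 is odd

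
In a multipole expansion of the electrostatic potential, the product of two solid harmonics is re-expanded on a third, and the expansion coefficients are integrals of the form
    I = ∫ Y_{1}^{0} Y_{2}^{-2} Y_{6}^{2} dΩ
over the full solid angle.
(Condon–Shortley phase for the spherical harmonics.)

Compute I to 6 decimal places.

0.000000

triangle: need 1≤l₃≤3, have 6; I=0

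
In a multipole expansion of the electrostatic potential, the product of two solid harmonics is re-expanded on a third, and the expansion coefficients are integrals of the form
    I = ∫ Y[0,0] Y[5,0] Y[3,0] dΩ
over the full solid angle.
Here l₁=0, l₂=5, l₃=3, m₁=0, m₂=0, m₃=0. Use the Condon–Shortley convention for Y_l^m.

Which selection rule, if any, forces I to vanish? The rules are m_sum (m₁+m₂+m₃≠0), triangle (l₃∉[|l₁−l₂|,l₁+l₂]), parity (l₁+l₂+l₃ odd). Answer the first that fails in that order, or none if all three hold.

azimuthal sum: 0 + 0 + 0 = 0  ✓
5 ≤ 3 ≤ 5 (triangle on l)  ✗
L = 0 + 5 + 3 = 8 (even)

triangle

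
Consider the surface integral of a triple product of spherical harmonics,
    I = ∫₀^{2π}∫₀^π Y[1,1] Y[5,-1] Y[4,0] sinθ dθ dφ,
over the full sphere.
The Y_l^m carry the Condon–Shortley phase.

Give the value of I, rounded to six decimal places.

m-sum 0 ✓  L=10 even ✓  4≤4≤6 ✓
Π(2lᵢ+1) = 3×11×9 = 297
triangle coeff Δ(1,5,4) = 1/495
Σ_t [1,1]: t=1:−1/576 = -1/576
(3j)²=5/99 [(1 5 4; 0 0 0)], sign=-1
Σ_t [0,0]: t=0:+1/1152 = 1/1152
(3j)²=1/33 [(1 5 4; 1 -1 0)], sign=+1
⇒ 4πI² = 5/11
I = (-1)√(5/11/(4π)) = -0.19018827

-0.190188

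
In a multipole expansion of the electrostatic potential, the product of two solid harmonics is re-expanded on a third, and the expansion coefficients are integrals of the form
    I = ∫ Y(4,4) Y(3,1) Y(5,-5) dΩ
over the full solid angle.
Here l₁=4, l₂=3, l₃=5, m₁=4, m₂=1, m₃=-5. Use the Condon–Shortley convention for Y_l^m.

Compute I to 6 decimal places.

0.189625

Checks pass: Σm=0; 12 even; l₃=5∈[1,7].
(2·4+1)(2·3+1)(2·5+1) = 693
Δ: 2! 6! 4! / 13! → 1/180180
sum: t=0:+1/576 t=1:−1/144 t=2:+1/576 = -1/288
3j²(4 3 5; 0 0 0) = Δ·Π!·Σ² = 20/1001  (sign +1)
sum: t=0:+1/34560 = 1/34560
3j²(4 3 5; 4 1 -5) = Δ·Π!·Σ² = 14/429  (sign +1)
combine: 4πI² = 693·20/1001·14/429 = 840/1859
take √, sign +1: I = 0.18962475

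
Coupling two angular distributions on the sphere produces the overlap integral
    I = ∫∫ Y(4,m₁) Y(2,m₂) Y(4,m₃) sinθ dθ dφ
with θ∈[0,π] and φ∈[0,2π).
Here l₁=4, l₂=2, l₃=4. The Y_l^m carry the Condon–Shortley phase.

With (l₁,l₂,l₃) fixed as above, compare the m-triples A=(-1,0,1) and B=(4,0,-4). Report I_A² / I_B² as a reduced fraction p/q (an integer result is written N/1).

Same 4,2,4: normalisation and zero-m 3j drop out of the ratio.
A: Δ: 2! 6! 2! / 11! → 1/13860; sum: t=0:+1/480 t=1:−1/48 t=2:+1/144 = -17/1440; 3j²(4 2 4; -1 0 1) = Δ·Π!·Σ² = 289/13860  (sign +1)
B: Δ: 2! 6! 2! / 11! → 1/13860; sum: t=0:+1/2880 = 1/2880; 3j²(4 2 4; 4 0 -4) = Δ·Π!·Σ² = 28/495  (sign +1)
I_A²/I_B² = (289/13860)/(28/495) = 289/784

289/784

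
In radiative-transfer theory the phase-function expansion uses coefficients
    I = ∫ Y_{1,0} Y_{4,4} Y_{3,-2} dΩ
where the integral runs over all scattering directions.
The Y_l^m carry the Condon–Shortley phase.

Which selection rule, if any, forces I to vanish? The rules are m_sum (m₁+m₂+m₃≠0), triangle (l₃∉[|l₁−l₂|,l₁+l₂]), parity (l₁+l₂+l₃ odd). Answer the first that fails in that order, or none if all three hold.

m₁+m₂+m₃ = 0 + 4 − 2 = 2  ✗
triangle: |1−4|=3 ≤ l₃=3 ≤ 1+4=5
parity: l₁+l₂+l₃ = 8 is even

m_sum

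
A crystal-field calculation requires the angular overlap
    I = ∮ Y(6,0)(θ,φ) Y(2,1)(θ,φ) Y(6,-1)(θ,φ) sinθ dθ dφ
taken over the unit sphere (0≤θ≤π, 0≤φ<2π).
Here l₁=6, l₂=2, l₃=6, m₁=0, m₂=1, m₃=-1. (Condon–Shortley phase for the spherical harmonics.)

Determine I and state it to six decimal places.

-0.030344

m-sum 0 ✓  L=14 even ✓  4≤6≤8 ✓
Π(2lᵢ+1) = 13×5×13 = 845
triangle coeff Δ(6,2,6) = 1/90090
Σ_t [0,2]: t=0:+1/69120 t=1:−1/14400 t=2:+1/69120 = -7/172800
(3j)²=14/715 [(6 2 6; 0 0 0)], sign=-1
Σ_t [1,2]: t=1:−1/28800 t=2:+1/34560 = -1/172800
(3j)²=1/1430 [(6 2 6; 0 1 -1)], sign=+1
⇒ 4πI² = 7/605
I = (-1)√(7/605/(4π)) = -0.03034355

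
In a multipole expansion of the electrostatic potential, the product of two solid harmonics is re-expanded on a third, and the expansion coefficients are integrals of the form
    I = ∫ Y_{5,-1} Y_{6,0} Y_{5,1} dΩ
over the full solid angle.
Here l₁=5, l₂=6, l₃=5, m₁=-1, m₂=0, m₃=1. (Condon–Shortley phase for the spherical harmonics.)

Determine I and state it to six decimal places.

m-sum 0 ✓  L=16 even ✓  1≤5≤11 ✓
Π(2lᵢ+1) = 11×13×11 = 1573
triangle coeff Δ(5,6,5) = 1/28588560
Σ_t [1,5]: t=1:−1/345600 t=2:+1/13824 t=3:−1/5184 t=4:+1/13824 t=5:−1/345600 = -7/129600
(3j)²=80/7293 [(5 6 5; 0 0 0)], sign=+1
Σ_t [2,6]: t=2:+1/55296 t=3:−1/7776 t=4:+1/9216 t=5:−1/86400 t=6:+1/12441600 = -7/518400
(3j)²=12/12155 [(5 6 5; -1 0 1)], sign=-1
⇒ 4πI² = 64/3757
I = (-1)√(64/3757/(4π)) = -0.03681836

-0.036818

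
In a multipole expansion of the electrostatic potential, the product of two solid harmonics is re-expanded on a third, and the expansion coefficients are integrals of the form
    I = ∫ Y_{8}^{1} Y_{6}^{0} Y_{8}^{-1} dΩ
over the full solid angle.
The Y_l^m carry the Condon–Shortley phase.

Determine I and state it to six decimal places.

Rules hold: Σm=0, L=22 even, 2≤8≤14.
N = 17·13·17 = 3757
Δ = 6!·10!·6!/23! = 1/13742520792
Racah Σ t=0..6: t=0:+1/41803776000 t=1:−1/435456000 t=2:+1/39813120 t=3:−1/18662400 t=4:+1/39813120 t=5:−1/435456000 t=6:+1/41803776000 = -11/1393459200
⇒ 3j(8 6 8; 0 0 0)² = 600/96577, sgn -1
Racah Σ t=0..6: t=0:+1/15676416000 t=1:−1/248832000 t=2:+1/33177600 t=3:−1/22394880 t=4:+1/69672960 t=5:−1/1161216000 t=6:+1/188116992000 = -187/37623398400
⇒ 3j(8 6 8; 1 0 -1)² = 425/136344, sgn +1
4πI² = N·(3j₀)²·(3jₘ)² = 180625/2482597
I = -1·√(0.0727565/4π) = -0.07609058

-0.076091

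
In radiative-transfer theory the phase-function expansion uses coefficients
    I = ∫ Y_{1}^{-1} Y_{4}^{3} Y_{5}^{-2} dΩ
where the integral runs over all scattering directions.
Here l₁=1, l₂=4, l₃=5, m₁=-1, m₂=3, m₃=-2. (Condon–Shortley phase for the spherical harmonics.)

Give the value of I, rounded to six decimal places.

0.085055

m-sum 0 ✓  L=10 even ✓  3≤5≤5 ✓
Π(2lᵢ+1) = 3×9×11 = 297
triangle coeff Δ(1,4,5) = 1/495
Σ_t [0,0]: t=0:+1/576 = 1/576
(3j)²=5/99 [(1 4 5; 0 0 0)], sign=-1
Σ_t [0,0]: t=0:+1/10080 = 1/10080
(3j)²=1/165 [(1 4 5; -1 3 -2)], sign=-1
⇒ 4πI² = 1/11
I = (+1)√(1/11/(4π)) = 0.08505478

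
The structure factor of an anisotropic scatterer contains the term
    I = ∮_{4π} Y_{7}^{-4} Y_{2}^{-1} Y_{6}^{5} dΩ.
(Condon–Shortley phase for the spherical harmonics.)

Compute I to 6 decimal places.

l₁+l₂+l₃=15 is odd: 3j(l;000)=0 ⇒ I=0

0.000000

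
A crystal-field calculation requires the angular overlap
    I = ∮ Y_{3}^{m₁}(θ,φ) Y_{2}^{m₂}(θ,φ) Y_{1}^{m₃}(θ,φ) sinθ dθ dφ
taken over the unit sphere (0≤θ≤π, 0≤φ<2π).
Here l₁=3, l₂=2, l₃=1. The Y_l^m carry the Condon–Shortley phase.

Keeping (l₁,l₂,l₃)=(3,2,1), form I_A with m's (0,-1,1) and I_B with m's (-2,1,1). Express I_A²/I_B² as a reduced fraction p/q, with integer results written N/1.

3/10

Shared (l₁,l₂,l₃)=(3,2,1): N and (l;000)² cancel in I_A²/I_B².
A: Δ = 4!·2!·0!/7! = 1/105; Racah Σ t=1..1: t=1:−1/12 = -1/12; ⇒ 3j(3 2 1; 0 -1 1)² = 1/35, sgn -1
B: Δ = 4!·2!·0!/7! = 1/105; Racah Σ t=3..3: t=3:−1/12 = -1/12; ⇒ 3j(3 2 1; -2 1 1)² = 2/21, sgn -1
I_A²/I_B² = (1/35)/(2/21) = 3/10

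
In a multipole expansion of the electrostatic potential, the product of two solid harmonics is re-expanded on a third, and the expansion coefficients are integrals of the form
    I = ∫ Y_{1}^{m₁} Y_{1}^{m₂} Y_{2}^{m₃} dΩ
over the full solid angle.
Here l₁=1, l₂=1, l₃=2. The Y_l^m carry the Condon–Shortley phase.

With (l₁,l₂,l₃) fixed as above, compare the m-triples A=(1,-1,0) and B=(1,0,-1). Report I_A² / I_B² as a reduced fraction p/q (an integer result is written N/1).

Same 1,1,2: normalisation and zero-m 3j drop out of the ratio.
A: Δ: 0! 2! 2! / 5! → 1/30; sum: t=0:+1/4 = 1/4; 3j²(1 1 2; 1 -1 0) = Δ·Π!·Σ² = 1/30  (sign +1)
B: Δ: 0! 2! 2! / 5! → 1/30; sum: t=0:+1/2 = 1/2; 3j²(1 1 2; 1 0 -1) = Δ·Π!·Σ² = 1/10  (sign -1)
I_A²/I_B² = (1/30)/(1/10) = 1/3

1/3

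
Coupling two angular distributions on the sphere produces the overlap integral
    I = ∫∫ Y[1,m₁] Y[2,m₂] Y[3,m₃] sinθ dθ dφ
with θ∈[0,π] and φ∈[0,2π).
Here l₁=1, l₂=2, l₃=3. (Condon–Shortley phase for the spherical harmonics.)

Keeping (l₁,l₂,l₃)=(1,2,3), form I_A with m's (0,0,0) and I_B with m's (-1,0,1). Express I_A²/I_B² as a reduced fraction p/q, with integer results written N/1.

l's match ⇒ only the (l;m) 3-j factors differ between A and B.
A: triangle coeff Δ(1,2,3) = 1/105; Σ_t [0,0]: t=0:+1/4 = 1/4; (3j)²=3/35 [(1 2 3; 0 0 0)], sign=-1
B: triangle coeff Δ(1,2,3) = 1/105; Σ_t [0,0]: t=0:+1/8 = 1/8; (3j)²=2/35 [(1 2 3; -1 0 1)], sign=+1
I_A²/I_B² = (3/35)/(2/35) = 3/2

3/2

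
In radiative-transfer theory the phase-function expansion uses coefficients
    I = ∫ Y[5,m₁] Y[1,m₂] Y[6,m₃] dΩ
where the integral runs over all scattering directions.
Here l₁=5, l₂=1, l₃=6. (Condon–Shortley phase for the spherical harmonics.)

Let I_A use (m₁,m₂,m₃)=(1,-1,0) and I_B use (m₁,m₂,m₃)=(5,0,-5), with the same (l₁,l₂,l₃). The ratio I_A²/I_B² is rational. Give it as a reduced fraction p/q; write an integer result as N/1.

15/11

Shared (l₁,l₂,l₃)=(5,1,6): N and (l;000)² cancel in I_A²/I_B².
A: Δ = 0!·10!·2!/13! = 1/858; Racah Σ t=0..0: t=0:+1/34560 = 1/34560; ⇒ 3j(5 1 6; 1 -1 0)² = 5/286, sgn +1
B: Δ = 0!·10!·2!/13! = 1/858; Racah Σ t=0..0: t=0:+1/3628800 = 1/3628800; ⇒ 3j(5 1 6; 5 0 -5)² = 1/78, sgn -1
I_A²/I_B² = (5/286)/(1/78) = 15/11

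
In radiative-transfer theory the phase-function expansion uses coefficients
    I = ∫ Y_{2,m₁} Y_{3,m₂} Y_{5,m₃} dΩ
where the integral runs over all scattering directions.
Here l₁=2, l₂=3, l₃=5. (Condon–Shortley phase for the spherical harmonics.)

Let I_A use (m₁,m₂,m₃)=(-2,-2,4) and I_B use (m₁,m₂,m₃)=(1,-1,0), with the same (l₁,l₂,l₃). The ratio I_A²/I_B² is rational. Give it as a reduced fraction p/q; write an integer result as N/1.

63/25

l's match ⇒ only the (l;m) 3-j factors differ between A and B.
A: triangle coeff Δ(2,3,5) = 1/2310; Σ_t [0,0]: t=0:+1/2880 = 1/2880; (3j)²=3/55 [(2 3 5; -2 -2 4)], sign=-1
B: triangle coeff Δ(2,3,5) = 1/2310; Σ_t [0,0]: t=0:+1/288 = 1/288; (3j)²=5/231 [(2 3 5; 1 -1 0)], sign=-1
I_A²/I_B² = (3/55)/(5/231) = 63/25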